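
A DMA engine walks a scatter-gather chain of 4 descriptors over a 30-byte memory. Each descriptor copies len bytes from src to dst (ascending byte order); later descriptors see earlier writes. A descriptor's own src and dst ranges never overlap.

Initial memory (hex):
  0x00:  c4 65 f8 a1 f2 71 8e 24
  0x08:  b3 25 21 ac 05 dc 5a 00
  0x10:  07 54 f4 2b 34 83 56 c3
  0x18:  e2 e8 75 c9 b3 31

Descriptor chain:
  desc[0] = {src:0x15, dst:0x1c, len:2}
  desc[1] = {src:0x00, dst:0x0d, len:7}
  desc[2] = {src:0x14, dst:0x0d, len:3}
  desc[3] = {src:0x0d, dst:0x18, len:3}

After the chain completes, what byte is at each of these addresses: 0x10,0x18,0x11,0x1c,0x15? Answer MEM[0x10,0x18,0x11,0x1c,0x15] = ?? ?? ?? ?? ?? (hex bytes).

MEM[0x10,0x18,0x11,0x1c,0x15] = a1 34 f2 83 83

  after D0: wrote 2B at 0x1c = 8356
  after D1: wrote 7B at 0x0d = c465f8a1f2718e
  after D2: wrote 3B at 0x0d = 348356
  after D3: wrote 3B at 0x18 = 348356
query mem[0x10]=0xa1, mem[0x18]=0x34, mem[0x11]=0xf2, mem[0x1c]=0x83, mem[0x15]=0x83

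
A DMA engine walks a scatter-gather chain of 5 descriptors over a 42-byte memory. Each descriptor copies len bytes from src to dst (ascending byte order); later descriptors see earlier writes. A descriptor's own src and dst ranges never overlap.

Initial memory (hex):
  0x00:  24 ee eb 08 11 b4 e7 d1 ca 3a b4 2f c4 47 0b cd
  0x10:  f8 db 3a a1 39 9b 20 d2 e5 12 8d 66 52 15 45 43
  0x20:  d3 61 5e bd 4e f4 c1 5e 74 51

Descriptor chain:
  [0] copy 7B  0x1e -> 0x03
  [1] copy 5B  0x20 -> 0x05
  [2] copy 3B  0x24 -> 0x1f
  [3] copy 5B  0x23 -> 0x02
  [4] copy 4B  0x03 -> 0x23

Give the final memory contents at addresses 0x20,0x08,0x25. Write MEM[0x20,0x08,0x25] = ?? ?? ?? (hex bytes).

MEM[0x20,0x08,0x25] = f4 bd c1

D0: mem[0x03..0x09] <- [45 43 d3 61 5e bd 4e]
D1: mem[0x05..0x09] <- [d3 61 5e bd 4e]
D2: mem[0x1f..0x21] <- [4e f4 c1]
D3: mem[0x02..0x06] <- [bd 4e f4 c1 5e]
D4: mem[0x23..0x26] <- [4e f4 c1 5e]
query mem[0x20]=0xf4, mem[0x08]=0xbd, mem[0x25]=0xc1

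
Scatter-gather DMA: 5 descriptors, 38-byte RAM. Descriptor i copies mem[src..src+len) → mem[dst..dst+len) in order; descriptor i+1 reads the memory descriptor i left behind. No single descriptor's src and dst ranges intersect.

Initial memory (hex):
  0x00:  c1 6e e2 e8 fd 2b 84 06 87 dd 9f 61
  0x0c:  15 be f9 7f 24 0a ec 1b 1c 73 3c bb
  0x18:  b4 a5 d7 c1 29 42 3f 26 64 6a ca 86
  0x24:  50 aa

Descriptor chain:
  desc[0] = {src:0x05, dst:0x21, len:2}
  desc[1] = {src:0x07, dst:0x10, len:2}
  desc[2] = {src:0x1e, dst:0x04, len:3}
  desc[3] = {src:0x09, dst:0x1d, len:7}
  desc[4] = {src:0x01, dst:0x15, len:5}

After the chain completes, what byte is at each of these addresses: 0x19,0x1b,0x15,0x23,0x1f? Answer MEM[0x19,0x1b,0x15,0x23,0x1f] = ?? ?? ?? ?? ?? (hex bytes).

MEM[0x19,0x1b,0x15,0x23,0x1f] = 26 c1 6e 7f 61

[0] 0x05->0x21 len=2 : 2b 84
[1] 0x07->0x10 len=2 : 06 87
[2] 0x1e->0x04 len=3 : 3f 26 64
[3] 0x09->0x1d len=7 : dd 9f 61 15 be f9 7f
[4] 0x01->0x15 len=5 : 6e e2 e8 3f 26
query mem[0x19]=0x26, mem[0x1b]=0xc1, mem[0x15]=0x6e, mem[0x23]=0x7f, mem[0x1f]=0x61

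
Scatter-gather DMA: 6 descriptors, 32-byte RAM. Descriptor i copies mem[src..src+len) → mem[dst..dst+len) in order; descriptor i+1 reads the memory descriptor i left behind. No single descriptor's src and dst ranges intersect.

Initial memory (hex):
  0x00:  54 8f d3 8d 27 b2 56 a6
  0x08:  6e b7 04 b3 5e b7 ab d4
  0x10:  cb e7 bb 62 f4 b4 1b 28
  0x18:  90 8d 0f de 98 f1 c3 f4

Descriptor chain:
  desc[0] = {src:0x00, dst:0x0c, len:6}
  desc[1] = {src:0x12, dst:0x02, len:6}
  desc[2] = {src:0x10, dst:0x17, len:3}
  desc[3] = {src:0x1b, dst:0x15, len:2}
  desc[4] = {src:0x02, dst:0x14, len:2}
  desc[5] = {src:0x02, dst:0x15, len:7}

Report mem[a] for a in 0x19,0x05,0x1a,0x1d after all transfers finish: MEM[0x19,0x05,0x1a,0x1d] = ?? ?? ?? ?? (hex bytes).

  after D0: wrote 6B at 0x0c = 548fd38d27b2
  after D1: wrote 6B at 0x02 = bb62f4b41b28
  after D2: wrote 3B at 0x17 = 27b2bb
  after D3: wrote 2B at 0x15 = de98
  after D4: wrote 2B at 0x14 = bb62
  after D5: wrote 7B at 0x15 = bb62f4b41b286e
query mem[0x19]=0x1b, mem[0x05]=0xb4, mem[0x1a]=0x28, mem[0x1d]=0xf1

MEM[0x19,0x05,0x1a,0x1d] = 1b b4 28 f1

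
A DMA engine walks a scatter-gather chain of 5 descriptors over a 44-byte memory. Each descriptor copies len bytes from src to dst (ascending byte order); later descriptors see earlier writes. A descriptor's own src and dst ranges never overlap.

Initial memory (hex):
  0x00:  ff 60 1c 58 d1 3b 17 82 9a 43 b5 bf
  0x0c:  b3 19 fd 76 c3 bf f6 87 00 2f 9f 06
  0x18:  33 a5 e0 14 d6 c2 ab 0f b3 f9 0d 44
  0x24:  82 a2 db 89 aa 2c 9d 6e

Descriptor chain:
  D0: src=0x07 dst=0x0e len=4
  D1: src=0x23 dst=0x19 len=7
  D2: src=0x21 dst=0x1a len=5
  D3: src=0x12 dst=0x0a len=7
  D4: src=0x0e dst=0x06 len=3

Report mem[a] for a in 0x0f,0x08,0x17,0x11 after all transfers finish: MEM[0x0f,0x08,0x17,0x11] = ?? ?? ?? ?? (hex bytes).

[0] 0x07->0x0e len=4 : 82 9a 43 b5
[1] 0x23->0x19 len=7 : 44 82 a2 db 89 aa 2c
[2] 0x21->0x1a len=5 : f9 0d 44 82 a2
[3] 0x12->0x0a len=7 : f6 87 00 2f 9f 06 33
[4] 0x0e->0x06 len=3 : 9f 06 33
query mem[0x0f]=0x06, mem[0x08]=0x33, mem[0x17]=0x06, mem[0x11]=0xb5

MEM[0x0f,0x08,0x17,0x11] = 06 33 06 b5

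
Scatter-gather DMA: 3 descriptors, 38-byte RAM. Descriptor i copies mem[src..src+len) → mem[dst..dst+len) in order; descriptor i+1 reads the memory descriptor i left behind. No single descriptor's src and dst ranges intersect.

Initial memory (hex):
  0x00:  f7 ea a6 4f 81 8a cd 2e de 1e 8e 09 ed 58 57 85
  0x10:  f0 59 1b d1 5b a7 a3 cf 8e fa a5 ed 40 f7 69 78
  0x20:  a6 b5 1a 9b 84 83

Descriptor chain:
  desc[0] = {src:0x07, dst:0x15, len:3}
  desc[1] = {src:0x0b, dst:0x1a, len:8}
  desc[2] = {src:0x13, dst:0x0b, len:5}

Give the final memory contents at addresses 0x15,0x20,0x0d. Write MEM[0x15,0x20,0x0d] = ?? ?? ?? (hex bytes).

#0 dst[0x15+3] := {0x2e,0xde,0x1e}
#1 dst[0x1a+8] := {0x09,0xed,0x58,0x57,0x85,0xf0,0x59,0x1b}
#2 dst[0x0b+5] := {0xd1,0x5b,0x2e,0xde,0x1e}
query mem[0x15]=0x2e, mem[0x20]=0x59, mem[0x0d]=0x2e

MEM[0x15,0x20,0x0d] = 2e 59 2e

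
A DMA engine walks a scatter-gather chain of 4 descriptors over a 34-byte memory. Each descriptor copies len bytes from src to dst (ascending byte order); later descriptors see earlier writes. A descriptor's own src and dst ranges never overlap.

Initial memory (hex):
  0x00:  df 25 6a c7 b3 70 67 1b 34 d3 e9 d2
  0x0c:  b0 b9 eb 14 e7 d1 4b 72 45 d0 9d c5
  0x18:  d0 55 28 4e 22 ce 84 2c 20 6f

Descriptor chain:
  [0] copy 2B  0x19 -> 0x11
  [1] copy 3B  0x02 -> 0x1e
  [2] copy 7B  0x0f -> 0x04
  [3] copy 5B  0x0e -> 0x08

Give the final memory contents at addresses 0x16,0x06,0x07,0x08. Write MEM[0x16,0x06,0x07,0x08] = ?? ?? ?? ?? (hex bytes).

MEM[0x16,0x06,0x07,0x08] = 9d 55 28 eb

  after D0: wrote 2B at 0x11 = 5528
  after D1: wrote 3B at 0x1e = 6ac7b3
  after D2: wrote 7B at 0x04 = 14e755287245d0
  after D3: wrote 5B at 0x08 = eb14e75528
query mem[0x16]=0x9d, mem[0x06]=0x55, mem[0x07]=0x28, mem[0x08]=0xeb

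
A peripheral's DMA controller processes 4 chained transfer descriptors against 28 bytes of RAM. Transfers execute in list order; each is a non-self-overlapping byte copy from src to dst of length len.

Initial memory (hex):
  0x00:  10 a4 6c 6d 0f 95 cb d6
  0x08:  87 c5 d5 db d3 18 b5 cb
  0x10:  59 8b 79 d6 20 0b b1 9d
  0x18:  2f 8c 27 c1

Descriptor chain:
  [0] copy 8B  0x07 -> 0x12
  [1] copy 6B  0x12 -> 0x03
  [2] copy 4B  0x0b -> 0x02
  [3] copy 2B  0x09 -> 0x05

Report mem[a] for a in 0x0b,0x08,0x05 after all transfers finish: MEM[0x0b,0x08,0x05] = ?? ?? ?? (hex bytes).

[0] 0x07->0x12 len=8 : d6 87 c5 d5 db d3 18 b5
[1] 0x12->0x03 len=6 : d6 87 c5 d5 db d3
[2] 0x0b->0x02 len=4 : db d3 18 b5
[3] 0x09->0x05 len=2 : c5 d5
query mem[0x0b]=0xdb, mem[0x08]=0xd3, mem[0x05]=0xc5

MEM[0x0b,0x08,0x05] = db d3 c5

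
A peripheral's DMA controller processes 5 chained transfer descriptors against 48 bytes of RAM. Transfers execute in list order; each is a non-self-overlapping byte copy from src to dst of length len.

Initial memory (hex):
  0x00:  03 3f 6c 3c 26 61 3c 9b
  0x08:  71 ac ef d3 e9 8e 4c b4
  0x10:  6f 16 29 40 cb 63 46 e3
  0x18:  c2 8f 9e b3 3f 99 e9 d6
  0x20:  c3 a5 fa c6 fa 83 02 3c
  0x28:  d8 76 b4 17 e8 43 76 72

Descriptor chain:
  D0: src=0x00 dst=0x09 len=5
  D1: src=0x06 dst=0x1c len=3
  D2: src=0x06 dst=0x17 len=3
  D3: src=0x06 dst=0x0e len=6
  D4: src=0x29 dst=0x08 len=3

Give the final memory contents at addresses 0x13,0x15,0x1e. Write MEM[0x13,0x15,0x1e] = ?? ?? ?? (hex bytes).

MEM[0x13,0x15,0x1e] = 6c 63 71

  after D0: wrote 5B at 0x09 = 033f6c3c26
  after D1: wrote 3B at 0x1c = 3c9b71
  after D2: wrote 3B at 0x17 = 3c9b71
  after D3: wrote 6B at 0x0e = 3c9b71033f6c
  after D4: wrote 3B at 0x08 = 76b417
query mem[0x13]=0x6c, mem[0x15]=0x63, mem[0x1e]=0x71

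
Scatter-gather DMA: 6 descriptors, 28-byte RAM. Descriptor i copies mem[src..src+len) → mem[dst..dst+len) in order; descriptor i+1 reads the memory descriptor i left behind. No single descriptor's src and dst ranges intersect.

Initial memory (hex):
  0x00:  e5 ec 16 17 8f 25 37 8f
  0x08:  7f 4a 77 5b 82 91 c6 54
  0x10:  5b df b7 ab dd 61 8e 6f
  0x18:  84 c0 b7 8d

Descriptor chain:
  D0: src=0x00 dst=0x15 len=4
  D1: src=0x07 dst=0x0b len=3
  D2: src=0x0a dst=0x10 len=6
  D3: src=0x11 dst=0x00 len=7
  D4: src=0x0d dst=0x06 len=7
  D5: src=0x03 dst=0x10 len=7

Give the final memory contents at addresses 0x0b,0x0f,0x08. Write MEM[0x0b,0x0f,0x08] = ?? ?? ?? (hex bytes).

  after D0: wrote 4B at 0x15 = e5ec1617
  after D1: wrote 3B at 0x0b = 8f7f4a
  after D2: wrote 6B at 0x10 = 778f7f4ac654
  after D3: wrote 7B at 0x00 = 8f7f4ac654ec16
  after D4: wrote 7B at 0x06 = 4ac654778f7f4a
  after D5: wrote 7B at 0x10 = c654ec4ac65477
query mem[0x0b]=0x7f, mem[0x0f]=0x54, mem[0x08]=0x54

MEM[0x0b,0x0f,0x08] = 7f 54 54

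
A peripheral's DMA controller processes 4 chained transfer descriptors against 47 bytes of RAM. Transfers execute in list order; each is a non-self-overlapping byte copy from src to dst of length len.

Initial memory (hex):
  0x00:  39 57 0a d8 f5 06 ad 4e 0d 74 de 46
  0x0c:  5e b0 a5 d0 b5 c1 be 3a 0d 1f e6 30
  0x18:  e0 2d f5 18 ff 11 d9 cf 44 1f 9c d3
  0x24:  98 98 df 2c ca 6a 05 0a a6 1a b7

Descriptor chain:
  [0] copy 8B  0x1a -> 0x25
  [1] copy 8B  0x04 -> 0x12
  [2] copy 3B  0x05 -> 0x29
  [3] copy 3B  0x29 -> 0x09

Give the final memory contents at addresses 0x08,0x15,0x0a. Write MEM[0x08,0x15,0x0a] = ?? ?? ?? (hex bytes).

MEM[0x08,0x15,0x0a] = 0d 4e ad

#0 dst[0x25+8] := {0xf5,0x18,0xff,0x11,0xd9,0xcf,0x44,0x1f}
#1 dst[0x12+8] := {0xf5,0x06,0xad,0x4e,0x0d,0x74,0xde,0x46}
#2 dst[0x29+3] := {0x06,0xad,0x4e}
#3 dst[0x09+3] := {0x06,0xad,0x4e}
query mem[0x08]=0x0d, mem[0x15]=0x4e, mem[0x0a]=0xad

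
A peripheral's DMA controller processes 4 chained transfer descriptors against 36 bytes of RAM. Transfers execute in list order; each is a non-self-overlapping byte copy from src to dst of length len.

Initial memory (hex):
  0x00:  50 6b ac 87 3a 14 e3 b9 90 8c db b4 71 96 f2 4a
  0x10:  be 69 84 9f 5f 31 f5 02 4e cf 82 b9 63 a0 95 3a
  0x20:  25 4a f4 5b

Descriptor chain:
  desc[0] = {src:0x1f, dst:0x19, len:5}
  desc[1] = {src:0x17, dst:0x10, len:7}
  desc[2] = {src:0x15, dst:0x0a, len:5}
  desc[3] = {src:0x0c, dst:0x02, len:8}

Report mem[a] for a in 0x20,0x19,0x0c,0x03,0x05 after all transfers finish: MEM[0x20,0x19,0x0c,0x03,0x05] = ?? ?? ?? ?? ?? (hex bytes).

MEM[0x20,0x19,0x0c,0x03,0x05] = 25 3a 02 4e 4a

D0: mem[0x19..0x1d] <- [3a 25 4a f4 5b]
D1: mem[0x10..0x16] <- [02 4e 3a 25 4a f4 5b]
D2: mem[0x0a..0x0e] <- [f4 5b 02 4e 3a]
D3: mem[0x02..0x09] <- [02 4e 3a 4a 02 4e 3a 25]
query mem[0x20]=0x25, mem[0x19]=0x3a, mem[0x0c]=0x02, mem[0x03]=0x4e, mem[0x05]=0x4a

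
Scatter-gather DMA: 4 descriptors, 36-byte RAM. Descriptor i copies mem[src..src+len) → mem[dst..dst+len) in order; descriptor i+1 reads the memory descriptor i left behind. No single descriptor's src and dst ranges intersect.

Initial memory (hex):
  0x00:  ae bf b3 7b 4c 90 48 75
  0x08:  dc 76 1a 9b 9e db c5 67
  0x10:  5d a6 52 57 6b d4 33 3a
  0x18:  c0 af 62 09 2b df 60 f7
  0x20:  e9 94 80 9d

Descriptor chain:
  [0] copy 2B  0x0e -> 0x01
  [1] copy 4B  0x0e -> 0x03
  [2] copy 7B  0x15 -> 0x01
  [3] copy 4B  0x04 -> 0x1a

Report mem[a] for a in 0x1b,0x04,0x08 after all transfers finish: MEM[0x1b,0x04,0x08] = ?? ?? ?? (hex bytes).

#0 dst[0x01+2] := {0xc5,0x67}
#1 dst[0x03+4] := {0xc5,0x67,0x5d,0xa6}
#2 dst[0x01+7] := {0xd4,0x33,0x3a,0xc0,0xaf,0x62,0x09}
#3 dst[0x1a+4] := {0xc0,0xaf,0x62,0x09}
query mem[0x1b]=0xaf, mem[0x04]=0xc0, mem[0x08]=0xdc

MEM[0x1b,0x04,0x08] = af c0 dc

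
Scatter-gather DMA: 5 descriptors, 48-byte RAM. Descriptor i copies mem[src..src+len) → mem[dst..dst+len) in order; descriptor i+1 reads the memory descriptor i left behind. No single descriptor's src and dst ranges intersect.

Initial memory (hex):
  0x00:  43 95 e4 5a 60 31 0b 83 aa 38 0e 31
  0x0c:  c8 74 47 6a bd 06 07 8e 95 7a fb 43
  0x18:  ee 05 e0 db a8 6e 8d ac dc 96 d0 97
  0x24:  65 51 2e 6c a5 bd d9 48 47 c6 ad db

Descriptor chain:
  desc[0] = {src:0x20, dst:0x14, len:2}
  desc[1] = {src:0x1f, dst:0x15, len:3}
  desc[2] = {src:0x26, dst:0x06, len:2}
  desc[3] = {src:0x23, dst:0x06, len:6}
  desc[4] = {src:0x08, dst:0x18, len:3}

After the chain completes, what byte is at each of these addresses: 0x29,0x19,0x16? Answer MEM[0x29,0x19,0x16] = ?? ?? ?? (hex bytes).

MEM[0x29,0x19,0x16] = bd 2e dc

D0: mem[0x14..0x15] <- [dc 96]
D1: mem[0x15..0x17] <- [ac dc 96]
D2: mem[0x06..0x07] <- [2e 6c]
D3: mem[0x06..0x0b] <- [97 65 51 2e 6c a5]
D4: mem[0x18..0x1a] <- [51 2e 6c]
query mem[0x29]=0xbd, mem[0x19]=0x2e, mem[0x16]=0xdc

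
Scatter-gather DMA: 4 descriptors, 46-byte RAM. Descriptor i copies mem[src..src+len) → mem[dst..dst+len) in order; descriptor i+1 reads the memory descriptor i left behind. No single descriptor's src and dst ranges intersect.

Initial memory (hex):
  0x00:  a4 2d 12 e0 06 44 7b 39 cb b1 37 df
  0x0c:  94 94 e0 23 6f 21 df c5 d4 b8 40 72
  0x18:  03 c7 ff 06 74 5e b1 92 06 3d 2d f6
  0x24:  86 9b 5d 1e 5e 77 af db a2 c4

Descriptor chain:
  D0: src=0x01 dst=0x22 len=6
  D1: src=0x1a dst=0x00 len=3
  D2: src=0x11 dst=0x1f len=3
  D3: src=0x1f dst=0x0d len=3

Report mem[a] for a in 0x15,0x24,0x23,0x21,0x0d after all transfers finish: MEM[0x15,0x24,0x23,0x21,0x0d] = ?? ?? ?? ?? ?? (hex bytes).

  after D0: wrote 6B at 0x22 = 2d12e006447b
  after D1: wrote 3B at 0x00 = ff0674
  after D2: wrote 3B at 0x1f = 21dfc5
  after D3: wrote 3B at 0x0d = 21dfc5
query mem[0x15]=0xb8, mem[0x24]=0xe0, mem[0x23]=0x12, mem[0x21]=0xc5, mem[0x0d]=0x21

MEM[0x15,0x24,0x23,0x21,0x0d] = b8 e0 12 c5 21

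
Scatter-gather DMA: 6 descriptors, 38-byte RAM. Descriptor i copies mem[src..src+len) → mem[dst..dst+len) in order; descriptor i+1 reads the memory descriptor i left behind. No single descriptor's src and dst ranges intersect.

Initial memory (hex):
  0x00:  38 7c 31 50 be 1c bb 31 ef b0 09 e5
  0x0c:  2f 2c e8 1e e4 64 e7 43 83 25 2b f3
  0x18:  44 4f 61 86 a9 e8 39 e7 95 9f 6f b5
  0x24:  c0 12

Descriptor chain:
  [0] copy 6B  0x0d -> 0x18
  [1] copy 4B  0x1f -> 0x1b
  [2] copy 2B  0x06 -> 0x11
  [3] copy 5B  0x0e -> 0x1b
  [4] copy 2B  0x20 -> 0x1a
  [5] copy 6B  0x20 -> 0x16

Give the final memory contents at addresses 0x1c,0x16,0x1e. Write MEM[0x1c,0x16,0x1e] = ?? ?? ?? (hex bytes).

  after D0: wrote 6B at 0x18 = 2ce81ee464e7
  after D1: wrote 4B at 0x1b = e7959f6f
  after D2: wrote 2B at 0x11 = bb31
  after D3: wrote 5B at 0x1b = e81ee4bb31
  after D4: wrote 2B at 0x1a = 959f
  after D5: wrote 6B at 0x16 = 959f6fb5c012
query mem[0x1c]=0x1e, mem[0x16]=0x95, mem[0x1e]=0xbb

MEM[0x1c,0x16,0x1e] = 1e 95 bb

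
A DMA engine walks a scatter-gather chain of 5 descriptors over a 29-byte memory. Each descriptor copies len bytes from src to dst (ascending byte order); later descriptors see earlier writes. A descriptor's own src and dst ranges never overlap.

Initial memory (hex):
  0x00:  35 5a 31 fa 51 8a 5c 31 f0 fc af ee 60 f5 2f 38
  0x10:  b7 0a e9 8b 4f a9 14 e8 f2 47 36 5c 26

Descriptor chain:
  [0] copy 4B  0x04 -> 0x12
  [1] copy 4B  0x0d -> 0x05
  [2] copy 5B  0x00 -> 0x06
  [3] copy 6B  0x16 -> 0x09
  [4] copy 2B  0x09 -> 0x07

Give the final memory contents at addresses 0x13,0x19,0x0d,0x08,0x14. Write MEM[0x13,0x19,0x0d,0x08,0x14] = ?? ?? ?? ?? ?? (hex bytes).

D0: mem[0x12..0x15] <- [51 8a 5c 31]
D1: mem[0x05..0x08] <- [f5 2f 38 b7]
D2: mem[0x06..0x0a] <- [35 5a 31 fa 51]
D3: mem[0x09..0x0e] <- [14 e8 f2 47 36 5c]
D4: mem[0x07..0x08] <- [14 e8]
query mem[0x13]=0x8a, mem[0x19]=0x47, mem[0x0d]=0x36, mem[0x08]=0xe8, mem[0x14]=0x5c

MEM[0x13,0x19,0x0d,0x08,0x14] = 8a 47 36 e8 5c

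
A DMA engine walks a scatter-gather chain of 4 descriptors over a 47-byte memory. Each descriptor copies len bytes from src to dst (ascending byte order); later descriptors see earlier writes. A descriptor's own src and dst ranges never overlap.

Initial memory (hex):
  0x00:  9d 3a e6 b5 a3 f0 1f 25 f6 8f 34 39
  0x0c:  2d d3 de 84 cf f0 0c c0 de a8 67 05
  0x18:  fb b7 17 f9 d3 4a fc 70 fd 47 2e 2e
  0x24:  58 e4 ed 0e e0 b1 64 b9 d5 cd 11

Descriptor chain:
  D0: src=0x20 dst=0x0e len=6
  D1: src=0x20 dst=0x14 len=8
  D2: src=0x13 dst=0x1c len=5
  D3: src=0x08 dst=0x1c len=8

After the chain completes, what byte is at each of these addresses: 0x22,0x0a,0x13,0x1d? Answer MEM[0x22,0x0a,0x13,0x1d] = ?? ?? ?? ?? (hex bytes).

MEM[0x22,0x0a,0x13,0x1d] = fd 34 e4 8f

#0 dst[0x0e+6] := {0xfd,0x47,0x2e,0x2e,0x58,0xe4}
#1 dst[0x14+8] := {0xfd,0x47,0x2e,0x2e,0x58,0xe4,0xed,0x0e}
#2 dst[0x1c+5] := {0xe4,0xfd,0x47,0x2e,0x2e}
#3 dst[0x1c+8] := {0xf6,0x8f,0x34,0x39,0x2d,0xd3,0xfd,0x47}
query mem[0x22]=0xfd, mem[0x0a]=0x34, mem[0x13]=0xe4, mem[0x1d]=0x8f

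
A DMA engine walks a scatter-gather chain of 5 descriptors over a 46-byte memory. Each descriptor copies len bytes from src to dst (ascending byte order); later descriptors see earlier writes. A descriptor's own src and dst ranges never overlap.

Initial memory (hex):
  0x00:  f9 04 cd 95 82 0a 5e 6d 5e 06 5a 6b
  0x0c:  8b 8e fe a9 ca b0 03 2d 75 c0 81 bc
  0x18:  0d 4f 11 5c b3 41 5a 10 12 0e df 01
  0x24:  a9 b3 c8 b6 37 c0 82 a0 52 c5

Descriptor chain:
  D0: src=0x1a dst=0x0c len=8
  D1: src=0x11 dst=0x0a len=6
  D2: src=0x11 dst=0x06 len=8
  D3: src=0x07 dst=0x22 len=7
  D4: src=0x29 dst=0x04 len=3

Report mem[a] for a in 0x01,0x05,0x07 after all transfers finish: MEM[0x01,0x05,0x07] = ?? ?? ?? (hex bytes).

MEM[0x01,0x05,0x07] = 04 82 12

  after D0: wrote 8B at 0x0c = 115cb3415a10120e
  after D1: wrote 6B at 0x0a = 10120e75c081
  after D2: wrote 8B at 0x06 = 10120e75c081bc0d
  after D3: wrote 7B at 0x22 = 120e75c081bc0d
  after D4: wrote 3B at 0x04 = c082a0
query mem[0x01]=0x04, mem[0x05]=0x82, mem[0x07]=0x12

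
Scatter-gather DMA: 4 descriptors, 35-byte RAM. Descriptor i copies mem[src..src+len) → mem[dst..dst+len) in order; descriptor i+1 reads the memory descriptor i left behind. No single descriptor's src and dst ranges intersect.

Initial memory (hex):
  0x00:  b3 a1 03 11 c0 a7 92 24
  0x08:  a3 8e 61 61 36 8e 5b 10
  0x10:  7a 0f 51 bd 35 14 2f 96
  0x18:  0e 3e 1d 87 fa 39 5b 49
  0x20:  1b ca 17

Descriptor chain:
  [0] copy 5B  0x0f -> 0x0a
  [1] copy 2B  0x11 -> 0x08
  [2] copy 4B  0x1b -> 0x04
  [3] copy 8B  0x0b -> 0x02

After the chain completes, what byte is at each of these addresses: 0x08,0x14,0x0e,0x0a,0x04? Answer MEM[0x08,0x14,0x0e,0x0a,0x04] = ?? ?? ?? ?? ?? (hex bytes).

MEM[0x08,0x14,0x0e,0x0a,0x04] = 0f 35 bd 10 51

#0 dst[0x0a+5] := {0x10,0x7a,0x0f,0x51,0xbd}
#1 dst[0x08+2] := {0x0f,0x51}
#2 dst[0x04+4] := {0x87,0xfa,0x39,0x5b}
#3 dst[0x02+8] := {0x7a,0x0f,0x51,0xbd,0x10,0x7a,0x0f,0x51}
query mem[0x08]=0x0f, mem[0x14]=0x35, mem[0x0e]=0xbd, mem[0x0a]=0x10, mem[0x04]=0x51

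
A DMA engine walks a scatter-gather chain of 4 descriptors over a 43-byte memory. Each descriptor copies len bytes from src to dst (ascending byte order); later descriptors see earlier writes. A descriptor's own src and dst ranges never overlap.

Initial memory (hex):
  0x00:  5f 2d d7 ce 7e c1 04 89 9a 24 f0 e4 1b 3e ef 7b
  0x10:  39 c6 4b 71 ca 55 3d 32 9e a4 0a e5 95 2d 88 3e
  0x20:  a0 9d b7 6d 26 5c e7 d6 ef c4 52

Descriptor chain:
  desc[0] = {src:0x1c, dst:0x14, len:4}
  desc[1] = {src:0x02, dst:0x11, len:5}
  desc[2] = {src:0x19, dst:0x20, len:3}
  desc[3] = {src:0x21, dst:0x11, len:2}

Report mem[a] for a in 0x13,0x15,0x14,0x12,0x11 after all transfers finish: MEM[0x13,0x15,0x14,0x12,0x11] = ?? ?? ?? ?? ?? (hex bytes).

MEM[0x13,0x15,0x14,0x12,0x11] = 7e 04 c1 e5 0a

[0] 0x1c->0x14 len=4 : 95 2d 88 3e
[1] 0x02->0x11 len=5 : d7 ce 7e c1 04
[2] 0x19->0x20 len=3 : a4 0a e5
[3] 0x21->0x11 len=2 : 0a e5
query mem[0x13]=0x7e, mem[0x15]=0x04, mem[0x14]=0xc1, mem[0x12]=0xe5, mem[0x11]=0x0a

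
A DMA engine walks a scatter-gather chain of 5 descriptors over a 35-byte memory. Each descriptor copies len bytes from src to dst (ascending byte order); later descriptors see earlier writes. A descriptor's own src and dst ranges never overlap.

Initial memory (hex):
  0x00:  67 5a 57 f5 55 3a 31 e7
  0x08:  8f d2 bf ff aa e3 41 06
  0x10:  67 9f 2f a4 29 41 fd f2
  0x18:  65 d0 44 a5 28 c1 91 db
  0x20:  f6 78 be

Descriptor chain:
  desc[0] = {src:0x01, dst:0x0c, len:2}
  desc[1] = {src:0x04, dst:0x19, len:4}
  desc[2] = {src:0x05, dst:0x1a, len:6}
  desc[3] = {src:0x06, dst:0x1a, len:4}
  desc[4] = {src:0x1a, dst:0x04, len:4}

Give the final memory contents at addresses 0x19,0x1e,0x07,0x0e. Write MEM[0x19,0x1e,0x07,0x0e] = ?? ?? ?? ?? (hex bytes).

[0] 0x01->0x0c len=2 : 5a 57
[1] 0x04->0x19 len=4 : 55 3a 31 e7
[2] 0x05->0x1a len=6 : 3a 31 e7 8f d2 bf
[3] 0x06->0x1a len=4 : 31 e7 8f d2
[4] 0x1a->0x04 len=4 : 31 e7 8f d2
query mem[0x19]=0x55, mem[0x1e]=0xd2, mem[0x07]=0xd2, mem[0x0e]=0x41

MEM[0x19,0x1e,0x07,0x0e] = 55 d2 d2 41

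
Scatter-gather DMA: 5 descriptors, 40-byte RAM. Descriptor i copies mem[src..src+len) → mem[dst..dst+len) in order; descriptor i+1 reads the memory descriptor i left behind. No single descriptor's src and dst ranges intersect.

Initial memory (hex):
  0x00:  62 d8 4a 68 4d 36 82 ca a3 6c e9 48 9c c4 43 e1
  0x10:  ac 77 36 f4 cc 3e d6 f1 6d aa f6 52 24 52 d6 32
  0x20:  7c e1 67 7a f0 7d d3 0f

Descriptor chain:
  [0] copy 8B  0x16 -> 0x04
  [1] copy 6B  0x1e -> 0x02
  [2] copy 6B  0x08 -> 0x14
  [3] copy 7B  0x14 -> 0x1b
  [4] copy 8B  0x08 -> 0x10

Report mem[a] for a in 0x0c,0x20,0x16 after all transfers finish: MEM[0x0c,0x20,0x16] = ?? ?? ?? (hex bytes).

MEM[0x0c,0x20,0x16] = 9c c4 43

#0 dst[0x04+8] := {0xd6,0xf1,0x6d,0xaa,0xf6,0x52,0x24,0x52}
#1 dst[0x02+6] := {0xd6,0x32,0x7c,0xe1,0x67,0x7a}
#2 dst[0x14+6] := {0xf6,0x52,0x24,0x52,0x9c,0xc4}
#3 dst[0x1b+7] := {0xf6,0x52,0x24,0x52,0x9c,0xc4,0xf6}
#4 dst[0x10+8] := {0xf6,0x52,0x24,0x52,0x9c,0xc4,0x43,0xe1}
query mem[0x0c]=0x9c, mem[0x20]=0xc4, mem[0x16]=0x43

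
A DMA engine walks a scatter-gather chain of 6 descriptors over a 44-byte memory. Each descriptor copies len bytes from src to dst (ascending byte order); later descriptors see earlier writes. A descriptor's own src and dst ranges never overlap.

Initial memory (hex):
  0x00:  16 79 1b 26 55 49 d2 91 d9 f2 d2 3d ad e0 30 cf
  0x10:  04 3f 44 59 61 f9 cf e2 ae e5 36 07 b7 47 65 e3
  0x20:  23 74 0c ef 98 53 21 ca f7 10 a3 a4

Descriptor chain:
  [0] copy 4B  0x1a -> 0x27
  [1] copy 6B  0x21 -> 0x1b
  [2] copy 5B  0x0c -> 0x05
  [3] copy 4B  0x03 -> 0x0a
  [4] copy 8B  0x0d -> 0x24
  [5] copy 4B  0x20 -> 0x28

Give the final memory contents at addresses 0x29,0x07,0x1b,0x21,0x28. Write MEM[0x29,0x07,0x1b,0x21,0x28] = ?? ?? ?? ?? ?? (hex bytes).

#0 dst[0x27+4] := {0x36,0x07,0xb7,0x47}
#1 dst[0x1b+6] := {0x74,0x0c,0xef,0x98,0x53,0x21}
#2 dst[0x05+5] := {0xad,0xe0,0x30,0xcf,0x04}
#3 dst[0x0a+4] := {0x26,0x55,0xad,0xe0}
#4 dst[0x24+8] := {0xe0,0x30,0xcf,0x04,0x3f,0x44,0x59,0x61}
#5 dst[0x28+4] := {0x21,0x74,0x0c,0xef}
query mem[0x29]=0x74, mem[0x07]=0x30, mem[0x1b]=0x74, mem[0x21]=0x74, mem[0x28]=0x21

MEM[0x29,0x07,0x1b,0x21,0x28] = 74 30 74 74 21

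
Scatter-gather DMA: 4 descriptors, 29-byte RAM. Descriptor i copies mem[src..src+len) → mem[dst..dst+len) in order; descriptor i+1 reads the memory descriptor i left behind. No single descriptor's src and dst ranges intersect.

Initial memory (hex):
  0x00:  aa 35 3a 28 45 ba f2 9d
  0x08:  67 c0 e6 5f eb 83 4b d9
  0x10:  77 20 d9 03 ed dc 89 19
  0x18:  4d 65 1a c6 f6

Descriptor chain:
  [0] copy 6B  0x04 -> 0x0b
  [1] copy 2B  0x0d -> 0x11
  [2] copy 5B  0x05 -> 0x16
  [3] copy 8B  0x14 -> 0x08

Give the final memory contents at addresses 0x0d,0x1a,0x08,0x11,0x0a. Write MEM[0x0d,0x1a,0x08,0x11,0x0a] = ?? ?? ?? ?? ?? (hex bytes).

MEM[0x0d,0x1a,0x08,0x11,0x0a] = 67 c0 ed f2 ba

#0 dst[0x0b+6] := {0x45,0xba,0xf2,0x9d,0x67,0xc0}
#1 dst[0x11+2] := {0xf2,0x9d}
#2 dst[0x16+5] := {0xba,0xf2,0x9d,0x67,0xc0}
#3 dst[0x08+8] := {0xed,0xdc,0xba,0xf2,0x9d,0x67,0xc0,0xc6}
query mem[0x0d]=0x67, mem[0x1a]=0xc0, mem[0x08]=0xed, mem[0x11]=0xf2, mem[0x0a]=0xba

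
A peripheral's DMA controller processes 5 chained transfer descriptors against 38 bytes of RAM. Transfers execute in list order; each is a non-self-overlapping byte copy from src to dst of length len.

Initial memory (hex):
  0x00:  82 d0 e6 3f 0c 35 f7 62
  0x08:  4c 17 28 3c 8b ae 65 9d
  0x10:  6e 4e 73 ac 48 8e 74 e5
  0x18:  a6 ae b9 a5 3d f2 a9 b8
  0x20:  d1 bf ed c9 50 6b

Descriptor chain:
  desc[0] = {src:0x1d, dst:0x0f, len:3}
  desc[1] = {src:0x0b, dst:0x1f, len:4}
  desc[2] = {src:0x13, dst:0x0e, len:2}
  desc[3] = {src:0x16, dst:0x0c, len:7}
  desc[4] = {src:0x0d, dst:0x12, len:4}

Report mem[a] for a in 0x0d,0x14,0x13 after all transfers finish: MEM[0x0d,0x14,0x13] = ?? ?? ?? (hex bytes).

MEM[0x0d,0x14,0x13] = e5 ae a6

D0: mem[0x0f..0x11] <- [f2 a9 b8]
D1: mem[0x1f..0x22] <- [3c 8b ae 65]
D2: mem[0x0e..0x0f] <- [ac 48]
D3: mem[0x0c..0x12] <- [74 e5 a6 ae b9 a5 3d]
D4: mem[0x12..0x15] <- [e5 a6 ae b9]
query mem[0x0d]=0xe5, mem[0x14]=0xae, mem[0x13]=0xa6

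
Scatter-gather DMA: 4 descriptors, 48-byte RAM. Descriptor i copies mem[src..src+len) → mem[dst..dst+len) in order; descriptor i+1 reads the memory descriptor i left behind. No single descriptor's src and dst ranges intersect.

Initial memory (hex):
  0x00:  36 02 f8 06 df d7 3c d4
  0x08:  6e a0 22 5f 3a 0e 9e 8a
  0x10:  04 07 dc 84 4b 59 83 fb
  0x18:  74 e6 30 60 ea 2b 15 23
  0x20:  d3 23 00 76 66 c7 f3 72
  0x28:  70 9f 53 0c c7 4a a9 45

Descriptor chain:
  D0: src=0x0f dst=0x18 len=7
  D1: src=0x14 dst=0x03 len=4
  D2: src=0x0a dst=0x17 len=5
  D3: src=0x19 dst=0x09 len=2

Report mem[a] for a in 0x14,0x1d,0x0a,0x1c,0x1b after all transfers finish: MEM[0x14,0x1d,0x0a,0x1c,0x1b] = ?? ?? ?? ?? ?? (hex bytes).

MEM[0x14,0x1d,0x0a,0x1c,0x1b] = 4b 4b 0e 84 9e

[0] 0x0f->0x18 len=7 : 8a 04 07 dc 84 4b 59
[1] 0x14->0x03 len=4 : 4b 59 83 fb
[2] 0x0a->0x17 len=5 : 22 5f 3a 0e 9e
[3] 0x19->0x09 len=2 : 3a 0e
query mem[0x14]=0x4b, mem[0x1d]=0x4b, mem[0x0a]=0x0e, mem[0x1c]=0x84, mem[0x1b]=0x9e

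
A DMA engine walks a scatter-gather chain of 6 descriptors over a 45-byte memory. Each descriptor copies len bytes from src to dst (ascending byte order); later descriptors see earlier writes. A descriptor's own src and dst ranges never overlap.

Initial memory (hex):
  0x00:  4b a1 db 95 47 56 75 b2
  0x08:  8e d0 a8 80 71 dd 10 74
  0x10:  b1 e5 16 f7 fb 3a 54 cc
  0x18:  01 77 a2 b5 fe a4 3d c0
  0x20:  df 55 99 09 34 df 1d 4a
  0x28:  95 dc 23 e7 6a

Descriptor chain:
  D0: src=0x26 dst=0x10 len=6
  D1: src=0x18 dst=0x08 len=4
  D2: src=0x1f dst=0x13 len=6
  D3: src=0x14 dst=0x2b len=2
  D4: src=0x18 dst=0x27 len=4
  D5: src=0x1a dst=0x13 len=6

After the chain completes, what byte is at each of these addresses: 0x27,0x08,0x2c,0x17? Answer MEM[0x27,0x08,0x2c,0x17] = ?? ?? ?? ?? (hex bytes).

MEM[0x27,0x08,0x2c,0x17] = 34 01 55 3d

  after D0: wrote 6B at 0x10 = 1d4a95dc23e7
  after D1: wrote 4B at 0x08 = 0177a2b5
  after D2: wrote 6B at 0x13 = c0df55990934
  after D3: wrote 2B at 0x2b = df55
  after D4: wrote 4B at 0x27 = 3477a2b5
  after D5: wrote 6B at 0x13 = a2b5fea43dc0
query mem[0x27]=0x34, mem[0x08]=0x01, mem[0x2c]=0x55, mem[0x17]=0x3d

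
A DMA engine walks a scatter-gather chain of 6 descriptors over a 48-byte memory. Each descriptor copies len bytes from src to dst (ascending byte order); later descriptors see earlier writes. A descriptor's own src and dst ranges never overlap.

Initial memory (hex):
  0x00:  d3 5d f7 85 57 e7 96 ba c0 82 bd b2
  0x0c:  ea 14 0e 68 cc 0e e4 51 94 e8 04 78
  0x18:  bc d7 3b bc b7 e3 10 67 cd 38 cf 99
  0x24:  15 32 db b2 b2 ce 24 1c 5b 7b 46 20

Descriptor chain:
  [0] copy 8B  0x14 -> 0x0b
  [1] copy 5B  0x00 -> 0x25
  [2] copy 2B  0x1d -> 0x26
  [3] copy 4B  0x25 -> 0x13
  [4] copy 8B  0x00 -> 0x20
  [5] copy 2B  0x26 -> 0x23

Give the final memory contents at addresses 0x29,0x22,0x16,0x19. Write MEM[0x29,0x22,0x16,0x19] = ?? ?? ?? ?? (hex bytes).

MEM[0x29,0x22,0x16,0x19] = 57 f7 85 d7

[0] 0x14->0x0b len=8 : 94 e8 04 78 bc d7 3b bc
[1] 0x00->0x25 len=5 : d3 5d f7 85 57
[2] 0x1d->0x26 len=2 : e3 10
[3] 0x25->0x13 len=4 : d3 e3 10 85
[4] 0x00->0x20 len=8 : d3 5d f7 85 57 e7 96 ba
[5] 0x26->0x23 len=2 : 96 ba
query mem[0x29]=0x57, mem[0x22]=0xf7, mem[0x16]=0x85, mem[0x19]=0xd7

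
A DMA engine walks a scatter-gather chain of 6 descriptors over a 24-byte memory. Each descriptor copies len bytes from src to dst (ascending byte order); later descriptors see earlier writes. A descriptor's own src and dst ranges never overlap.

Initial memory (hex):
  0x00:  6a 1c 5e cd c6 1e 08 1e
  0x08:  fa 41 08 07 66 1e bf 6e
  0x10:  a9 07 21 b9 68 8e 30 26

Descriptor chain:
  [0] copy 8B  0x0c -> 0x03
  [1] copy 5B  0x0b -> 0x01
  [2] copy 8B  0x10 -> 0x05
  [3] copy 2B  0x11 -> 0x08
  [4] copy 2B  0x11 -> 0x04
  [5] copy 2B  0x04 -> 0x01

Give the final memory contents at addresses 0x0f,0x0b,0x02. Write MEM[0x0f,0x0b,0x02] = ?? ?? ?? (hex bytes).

MEM[0x0f,0x0b,0x02] = 6e 30 21

D0: mem[0x03..0x0a] <- [66 1e bf 6e a9 07 21 b9]
D1: mem[0x01..0x05] <- [07 66 1e bf 6e]
D2: mem[0x05..0x0c] <- [a9 07 21 b9 68 8e 30 26]
D3: mem[0x08..0x09] <- [07 21]
D4: mem[0x04..0x05] <- [07 21]
D5: mem[0x01..0x02] <- [07 21]
query mem[0x0f]=0x6e, mem[0x0b]=0x30, mem[0x02]=0x21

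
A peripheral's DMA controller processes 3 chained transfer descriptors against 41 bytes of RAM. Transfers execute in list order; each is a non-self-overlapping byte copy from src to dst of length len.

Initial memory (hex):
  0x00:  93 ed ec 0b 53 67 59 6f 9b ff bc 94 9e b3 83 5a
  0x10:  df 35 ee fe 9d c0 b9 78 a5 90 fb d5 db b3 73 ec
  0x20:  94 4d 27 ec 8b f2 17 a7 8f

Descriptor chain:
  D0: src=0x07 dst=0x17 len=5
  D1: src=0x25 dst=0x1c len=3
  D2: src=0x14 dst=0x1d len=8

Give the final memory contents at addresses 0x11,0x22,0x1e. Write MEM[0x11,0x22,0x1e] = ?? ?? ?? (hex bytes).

MEM[0x11,0x22,0x1e] = 35 ff c0

  after D0: wrote 5B at 0x17 = 6f9bffbc94
  after D1: wrote 3B at 0x1c = f217a7
  after D2: wrote 8B at 0x1d = 9dc0b96f9bffbc94
query mem[0x11]=0x35, mem[0x22]=0xff, mem[0x1e]=0xc0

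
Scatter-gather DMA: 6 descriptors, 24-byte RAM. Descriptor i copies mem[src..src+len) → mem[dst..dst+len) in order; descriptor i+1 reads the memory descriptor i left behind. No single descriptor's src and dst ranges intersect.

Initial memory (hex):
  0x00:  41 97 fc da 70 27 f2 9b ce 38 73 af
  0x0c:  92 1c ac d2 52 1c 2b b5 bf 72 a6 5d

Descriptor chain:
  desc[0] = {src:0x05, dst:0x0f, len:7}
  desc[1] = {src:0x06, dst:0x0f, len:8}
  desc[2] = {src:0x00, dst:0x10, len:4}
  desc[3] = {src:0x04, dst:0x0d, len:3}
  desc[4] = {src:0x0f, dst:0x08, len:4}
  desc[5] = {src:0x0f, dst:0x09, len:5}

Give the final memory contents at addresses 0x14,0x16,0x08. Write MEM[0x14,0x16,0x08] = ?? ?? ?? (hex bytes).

D0: mem[0x0f..0x15] <- [27 f2 9b ce 38 73 af]
D1: mem[0x0f..0x16] <- [f2 9b ce 38 73 af 92 1c]
D2: mem[0x10..0x13] <- [41 97 fc da]
D3: mem[0x0d..0x0f] <- [70 27 f2]
D4: mem[0x08..0x0b] <- [f2 41 97 fc]
D5: mem[0x09..0x0d] <- [f2 41 97 fc da]
query mem[0x14]=0xaf, mem[0x16]=0x1c, mem[0x08]=0xf2

MEM[0x14,0x16,0x08] = af 1c f2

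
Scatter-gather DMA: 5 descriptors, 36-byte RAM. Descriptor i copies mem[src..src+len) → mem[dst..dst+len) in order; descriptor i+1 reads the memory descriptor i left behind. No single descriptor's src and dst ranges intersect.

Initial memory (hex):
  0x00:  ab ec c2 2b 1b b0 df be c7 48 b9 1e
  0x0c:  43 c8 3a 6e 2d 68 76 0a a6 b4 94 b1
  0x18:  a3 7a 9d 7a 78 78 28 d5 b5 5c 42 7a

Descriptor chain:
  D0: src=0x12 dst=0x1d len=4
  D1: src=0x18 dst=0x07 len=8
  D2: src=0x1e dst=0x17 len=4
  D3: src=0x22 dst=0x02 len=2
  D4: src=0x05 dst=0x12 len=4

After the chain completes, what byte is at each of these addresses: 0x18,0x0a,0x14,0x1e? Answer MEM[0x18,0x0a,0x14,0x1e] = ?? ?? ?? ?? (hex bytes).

MEM[0x18,0x0a,0x14,0x1e] = a6 7a a3 0a

#0 dst[0x1d+4] := {0x76,0x0a,0xa6,0xb4}
#1 dst[0x07+8] := {0xa3,0x7a,0x9d,0x7a,0x78,0x76,0x0a,0xa6}
#2 dst[0x17+4] := {0x0a,0xa6,0xb4,0x5c}
#3 dst[0x02+2] := {0x42,0x7a}
#4 dst[0x12+4] := {0xb0,0xdf,0xa3,0x7a}
query mem[0x18]=0xa6, mem[0x0a]=0x7a, mem[0x14]=0xa3, mem[0x1e]=0x0a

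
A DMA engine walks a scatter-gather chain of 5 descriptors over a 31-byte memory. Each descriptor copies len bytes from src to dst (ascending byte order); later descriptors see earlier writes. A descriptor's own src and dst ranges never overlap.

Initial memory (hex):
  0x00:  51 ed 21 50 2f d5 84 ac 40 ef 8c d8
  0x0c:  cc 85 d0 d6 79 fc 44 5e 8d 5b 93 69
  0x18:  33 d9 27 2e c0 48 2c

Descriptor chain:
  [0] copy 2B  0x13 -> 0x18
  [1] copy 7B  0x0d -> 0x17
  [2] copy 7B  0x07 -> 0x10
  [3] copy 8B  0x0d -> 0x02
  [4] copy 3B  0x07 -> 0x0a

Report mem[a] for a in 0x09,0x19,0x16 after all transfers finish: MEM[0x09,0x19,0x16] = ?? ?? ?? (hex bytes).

#0 dst[0x18+2] := {0x5e,0x8d}
#1 dst[0x17+7] := {0x85,0xd0,0xd6,0x79,0xfc,0x44,0x5e}
#2 dst[0x10+7] := {0xac,0x40,0xef,0x8c,0xd8,0xcc,0x85}
#3 dst[0x02+8] := {0x85,0xd0,0xd6,0xac,0x40,0xef,0x8c,0xd8}
#4 dst[0x0a+3] := {0xef,0x8c,0xd8}
query mem[0x09]=0xd8, mem[0x19]=0xd6, mem[0x16]=0x85

MEM[0x09,0x19,0x16] = d8 d6 85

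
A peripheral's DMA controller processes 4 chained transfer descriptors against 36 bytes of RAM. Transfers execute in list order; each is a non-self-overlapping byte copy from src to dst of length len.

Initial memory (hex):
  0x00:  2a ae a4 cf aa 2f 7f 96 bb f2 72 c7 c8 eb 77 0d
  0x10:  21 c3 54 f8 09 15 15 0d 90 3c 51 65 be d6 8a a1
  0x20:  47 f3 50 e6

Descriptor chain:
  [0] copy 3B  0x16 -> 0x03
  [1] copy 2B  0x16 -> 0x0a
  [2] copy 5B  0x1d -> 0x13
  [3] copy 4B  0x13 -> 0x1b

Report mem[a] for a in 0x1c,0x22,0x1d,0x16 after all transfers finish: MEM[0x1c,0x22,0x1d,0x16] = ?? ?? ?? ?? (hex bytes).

MEM[0x1c,0x22,0x1d,0x16] = 8a 50 a1 47

  after D0: wrote 3B at 0x03 = 150d90
  after D1: wrote 2B at 0x0a = 150d
  after D2: wrote 5B at 0x13 = d68aa147f3
  after D3: wrote 4B at 0x1b = d68aa147
query mem[0x1c]=0x8a, mem[0x22]=0x50, mem[0x1d]=0xa1, mem[0x16]=0x47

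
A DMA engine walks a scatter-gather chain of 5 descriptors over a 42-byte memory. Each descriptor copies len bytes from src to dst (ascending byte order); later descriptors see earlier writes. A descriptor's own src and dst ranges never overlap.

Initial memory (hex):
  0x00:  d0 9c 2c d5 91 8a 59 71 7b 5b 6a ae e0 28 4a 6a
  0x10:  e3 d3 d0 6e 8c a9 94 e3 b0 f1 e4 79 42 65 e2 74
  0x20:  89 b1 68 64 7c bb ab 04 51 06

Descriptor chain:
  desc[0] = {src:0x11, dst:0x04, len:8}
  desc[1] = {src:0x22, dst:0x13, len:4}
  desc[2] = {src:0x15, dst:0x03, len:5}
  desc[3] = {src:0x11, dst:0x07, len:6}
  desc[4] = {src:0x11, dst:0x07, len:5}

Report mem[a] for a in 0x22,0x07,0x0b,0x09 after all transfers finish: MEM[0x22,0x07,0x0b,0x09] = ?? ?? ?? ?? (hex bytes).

D0: mem[0x04..0x0b] <- [d3 d0 6e 8c a9 94 e3 b0]
D1: mem[0x13..0x16] <- [68 64 7c bb]
D2: mem[0x03..0x07] <- [7c bb e3 b0 f1]
D3: mem[0x07..0x0c] <- [d3 d0 68 64 7c bb]
D4: mem[0x07..0x0b] <- [d3 d0 68 64 7c]
query mem[0x22]=0x68, mem[0x07]=0xd3, mem[0x0b]=0x7c, mem[0x09]=0x68

MEM[0x22,0x07,0x0b,0x09] = 68 d3 7c 68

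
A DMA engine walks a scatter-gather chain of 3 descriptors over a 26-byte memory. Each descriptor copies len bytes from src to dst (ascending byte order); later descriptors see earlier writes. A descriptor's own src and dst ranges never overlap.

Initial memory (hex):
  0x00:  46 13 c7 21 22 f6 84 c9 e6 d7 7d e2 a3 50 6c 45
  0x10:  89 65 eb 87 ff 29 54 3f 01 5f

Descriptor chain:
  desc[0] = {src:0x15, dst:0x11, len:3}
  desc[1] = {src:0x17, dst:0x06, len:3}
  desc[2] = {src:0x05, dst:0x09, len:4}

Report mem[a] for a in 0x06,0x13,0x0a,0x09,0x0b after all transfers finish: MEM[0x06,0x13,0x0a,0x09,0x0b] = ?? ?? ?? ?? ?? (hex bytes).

#0 dst[0x11+3] := {0x29,0x54,0x3f}
#1 dst[0x06+3] := {0x3f,0x01,0x5f}
#2 dst[0x09+4] := {0xf6,0x3f,0x01,0x5f}
query mem[0x06]=0x3f, mem[0x13]=0x3f, mem[0x0a]=0x3f, mem[0x09]=0xf6, mem[0x0b]=0x01

MEM[0x06,0x13,0x0a,0x09,0x0b] = 3f 3f 3f f6 01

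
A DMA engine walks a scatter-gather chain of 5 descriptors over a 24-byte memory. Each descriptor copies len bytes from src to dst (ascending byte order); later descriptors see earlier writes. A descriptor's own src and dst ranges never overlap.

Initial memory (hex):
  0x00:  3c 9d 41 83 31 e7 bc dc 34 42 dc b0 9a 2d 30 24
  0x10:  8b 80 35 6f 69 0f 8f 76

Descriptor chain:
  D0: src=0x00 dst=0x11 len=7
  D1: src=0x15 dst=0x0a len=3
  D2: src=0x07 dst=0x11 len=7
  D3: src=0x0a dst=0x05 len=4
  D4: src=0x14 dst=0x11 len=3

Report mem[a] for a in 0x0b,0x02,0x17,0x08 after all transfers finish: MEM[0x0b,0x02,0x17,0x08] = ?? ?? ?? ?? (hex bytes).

[0] 0x00->0x11 len=7 : 3c 9d 41 83 31 e7 bc
[1] 0x15->0x0a len=3 : 31 e7 bc
[2] 0x07->0x11 len=7 : dc 34 42 31 e7 bc 2d
[3] 0x0a->0x05 len=4 : 31 e7 bc 2d
[4] 0x14->0x11 len=3 : 31 e7 bc
query mem[0x0b]=0xe7, mem[0x02]=0x41, mem[0x17]=0x2d, mem[0x08]=0x2d

MEM[0x0b,0x02,0x17,0x08] = e7 41 2d 2d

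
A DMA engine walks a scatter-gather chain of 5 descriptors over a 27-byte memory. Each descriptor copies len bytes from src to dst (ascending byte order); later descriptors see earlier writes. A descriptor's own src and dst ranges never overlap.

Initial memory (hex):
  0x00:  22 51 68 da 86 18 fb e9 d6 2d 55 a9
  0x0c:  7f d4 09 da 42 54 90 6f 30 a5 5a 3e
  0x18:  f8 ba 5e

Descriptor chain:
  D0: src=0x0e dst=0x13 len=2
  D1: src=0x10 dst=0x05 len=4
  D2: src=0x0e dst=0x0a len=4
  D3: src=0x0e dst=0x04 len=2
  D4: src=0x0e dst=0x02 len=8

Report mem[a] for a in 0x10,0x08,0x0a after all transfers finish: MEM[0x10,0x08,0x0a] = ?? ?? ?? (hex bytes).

MEM[0x10,0x08,0x0a] = 42 da 09

  after D0: wrote 2B at 0x13 = 09da
  after D1: wrote 4B at 0x05 = 42549009
  after D2: wrote 4B at 0x0a = 09da4254
  after D3: wrote 2B at 0x04 = 09da
  after D4: wrote 8B at 0x02 = 09da42549009daa5
query mem[0x10]=0x42, mem[0x08]=0xda, mem[0x0a]=0x09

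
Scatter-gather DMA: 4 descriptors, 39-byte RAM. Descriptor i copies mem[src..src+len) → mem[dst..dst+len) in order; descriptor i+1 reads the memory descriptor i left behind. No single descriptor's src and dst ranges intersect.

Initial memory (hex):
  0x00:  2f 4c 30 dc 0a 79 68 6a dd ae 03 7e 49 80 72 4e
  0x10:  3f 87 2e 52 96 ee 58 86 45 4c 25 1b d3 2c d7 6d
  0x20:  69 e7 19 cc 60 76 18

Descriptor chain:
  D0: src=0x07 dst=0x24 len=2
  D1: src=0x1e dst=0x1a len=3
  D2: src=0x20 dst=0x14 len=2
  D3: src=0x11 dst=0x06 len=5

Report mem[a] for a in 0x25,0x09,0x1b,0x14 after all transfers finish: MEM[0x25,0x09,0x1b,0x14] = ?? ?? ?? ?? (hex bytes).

MEM[0x25,0x09,0x1b,0x14] = dd 69 6d 69

#0 dst[0x24+2] := {0x6a,0xdd}
#1 dst[0x1a+3] := {0xd7,0x6d,0x69}
#2 dst[0x14+2] := {0x69,0xe7}
#3 dst[0x06+5] := {0x87,0x2e,0x52,0x69,0xe7}
query mem[0x25]=0xdd, mem[0x09]=0x69, mem[0x1b]=0x6d, mem[0x14]=0x69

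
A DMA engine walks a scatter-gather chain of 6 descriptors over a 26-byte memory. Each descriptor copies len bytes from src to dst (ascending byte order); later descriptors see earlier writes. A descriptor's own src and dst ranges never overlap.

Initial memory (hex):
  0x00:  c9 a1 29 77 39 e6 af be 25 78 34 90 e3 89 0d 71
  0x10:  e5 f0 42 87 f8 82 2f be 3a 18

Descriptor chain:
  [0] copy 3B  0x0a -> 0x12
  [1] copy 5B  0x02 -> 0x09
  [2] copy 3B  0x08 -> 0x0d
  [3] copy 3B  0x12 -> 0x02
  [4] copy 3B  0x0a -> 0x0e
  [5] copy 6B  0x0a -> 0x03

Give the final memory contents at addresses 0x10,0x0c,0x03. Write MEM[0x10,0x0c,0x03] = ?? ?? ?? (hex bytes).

D0: mem[0x12..0x14] <- [34 90 e3]
D1: mem[0x09..0x0d] <- [29 77 39 e6 af]
D2: mem[0x0d..0x0f] <- [25 29 77]
D3: mem[0x02..0x04] <- [34 90 e3]
D4: mem[0x0e..0x10] <- [77 39 e6]
D5: mem[0x03..0x08] <- [77 39 e6 25 77 39]
query mem[0x10]=0xe6, mem[0x0c]=0xe6, mem[0x03]=0x77

MEM[0x10,0x0c,0x03] = e6 e6 77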